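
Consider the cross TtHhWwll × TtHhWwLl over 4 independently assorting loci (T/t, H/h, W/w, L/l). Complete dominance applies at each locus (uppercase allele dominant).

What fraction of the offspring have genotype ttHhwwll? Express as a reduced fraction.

P(ttHhwwll) = 1/64

TtHhWwll gametes: THWl×2, THwl×2, ThWl×2, Thwl×2, tHWl×2, tHwl×2, thWl×2, thwl×2
TtHhWwLl gametes: THWL×1, THWl×1, THwL×1, THwl×1, ThWL×1, ThWl×1, ThwL×1, Thwl×1, tHWL×1, tHWl×1, tHwL×1, tHwl×1, thWL×1, thWl×1, thwL×1, thwl×1
TtHhWwll×TtHhWwLl grid (16·16=256): TTHHWWLl=2 TTHHWWll=2 TTHHWwLl=4 TTHHWwll=4 TTHHwwLl=2 TTHHwwll=2 TTHhWWLl=4 TTHhWWll=4 TTHhWwLl=8 TTHhWwll=8 TTHhwwLl=4 TTHhwwll=4 TThhWWLl=2 TThhWWll=2 TThhWwLl=4 TThhWwll=4 TThhwwLl=2 TThhwwll=2 TtHHWWLl=4 TtHHWWll=4 TtHHWwLl=8 TtHHWwll=8 TtHHwwLl=4 TtHHwwll=4 TtHhWWLl=8 TtHhWWll=8 TtHhWwLl=16 TtHhWwll=16 TtHhwwLl=8 TtHhwwll=8 TthhWWLl=4 TthhWWll=4 TthhWwLl=8 TthhWwll=8 TthhwwLl=4 Tthhwwll=4 ttHHWWLl=2 ttHHWWll=2 ttHHWwLl=4 ttHHWwll=4 ttHHwwLl=2 ttHHwwll=2 ttHhWWLl=4 ttHhWWll=4 ttHhWwLl=8 ttHhWwll=8 ttHhwwLl=4 ttHhwwll=4 tthhWWLl=2 tthhWWll=2 tthhWwLl=4 tthhWwll=4 tthhwwLl=2 tthhwwll=2
ttHhwwll hits 4/256; gcd=4; 4÷4/256÷4 = 1/64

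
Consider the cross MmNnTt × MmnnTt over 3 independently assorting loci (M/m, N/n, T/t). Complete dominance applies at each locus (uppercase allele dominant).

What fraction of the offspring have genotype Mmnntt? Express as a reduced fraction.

P(Mmnntt) = 1/16

MmNnTt gametes: MNT×1, MNt×1, MnT×1, Mnt×1, mNT×1, mNt×1, mnT×1, mnt×1
MmnnTt gametes: MnT×2, Mnt×2, mnT×2, mnt×2
MmNnTt×MmnnTt grid (8·8=64): MMNnTT=2 MMNnTt=4 MMNntt=2 MMnnTT=2 MMnnTt=4 MMnntt=2 MmNnTT=4 MmNnTt=8 MmNntt=4 MmnnTT=4 MmnnTt=8 Mmnntt=4 mmNnTT=2 mmNnTt=4 mmNntt=2 mmnnTT=2 mmnnTt=4 mmnntt=2
Mmnntt hits 4/64; gcd=4; 4÷4/64÷4 = 1/16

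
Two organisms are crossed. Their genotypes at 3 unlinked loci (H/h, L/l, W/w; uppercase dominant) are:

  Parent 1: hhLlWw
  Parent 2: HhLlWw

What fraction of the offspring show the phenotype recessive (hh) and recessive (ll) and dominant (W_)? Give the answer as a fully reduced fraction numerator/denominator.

P(hh ll W_) = 3/32

hhLlWw gametes: hLW×2, hLw×2, hlW×2, hlw×2
HhLlWw gametes: HLW×1, HLw×1, HlW×1, Hlw×1, hLW×1, hLw×1, hlW×1, hlw×1
hhLlWw×HhLlWw grid (8·8=64): HhLLWW=2 HhLLWw=4 HhLLww=2 HhLlWW=4 HhLlWw=8 HhLlww=4 HhllWW=2 HhllWw=4 Hhllww=2 hhLLWW=2 hhLLWw=4 hhLLww=2 hhLlWW=4 hhLlWw=8 hhLlww=4 hhllWW=2 hhllWw=4 hhllww=2
hh ll W_ hits 6/64; gcd=2; 6÷2/64÷2 = 3/32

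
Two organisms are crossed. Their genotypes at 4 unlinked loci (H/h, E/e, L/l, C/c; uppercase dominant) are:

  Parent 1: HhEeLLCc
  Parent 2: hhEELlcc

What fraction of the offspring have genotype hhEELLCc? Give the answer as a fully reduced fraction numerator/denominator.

P(hhEELLCc) = 1/16

HhEeLLCc gametes: HELC×2, HELc×2, HeLC×2, HeLc×2, hELC×2, hELc×2, heLC×2, heLc×2
hhEELlcc gametes: hELc×8, hElc×8
HhEeLLCc×hhEELlcc grid (16·16=256): HhEELLCc=16 HhEELLcc=16 HhEELlCc=16 HhEELlcc=16 HhEeLLCc=16 HhEeLLcc=16 HhEeLlCc=16 HhEeLlcc=16 hhEELLCc=16 hhEELLcc=16 hhEELlCc=16 hhEELlcc=16 hhEeLLCc=16 hhEeLLcc=16 hhEeLlCc=16 hhEeLlcc=16
hhEELLCc hits 16/256; gcd=16; 16÷16/256÷16 = 1/16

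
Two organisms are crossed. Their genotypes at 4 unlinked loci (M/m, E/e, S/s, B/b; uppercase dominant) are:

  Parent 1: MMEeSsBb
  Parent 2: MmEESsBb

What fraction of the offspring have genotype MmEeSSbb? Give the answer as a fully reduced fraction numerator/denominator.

P(MmEeSSbb) = 1/64

MMEeSsBb gametes: MESB×2, MESb×2, MEsB×2, MEsb×2, MeSB×2, MeSb×2, MesB×2, Mesb×2
MmEESsBb gametes: MESB×2, MESb×2, MEsB×2, MEsb×2, mESB×2, mESb×2, mEsB×2, mEsb×2
MMEeSsBb×MmEESsBb grid (16·16=256): MMEESSBB=4 MMEESSBb=8 MMEESSbb=4 MMEESsBB=8 MMEESsBb=16 MMEESsbb=8 MMEEssBB=4 MMEEssBb=8 MMEEssbb=4 MMEeSSBB=4 MMEeSSBb=8 MMEeSSbb=4 MMEeSsBB=8 MMEeSsBb=16 MMEeSsbb=8 MMEessBB=4 MMEessBb=8 MMEessbb=4 MmEESSBB=4 MmEESSBb=8 MmEESSbb=4 MmEESsBB=8 MmEESsBb=16 MmEESsbb=8 MmEEssBB=4 MmEEssBb=8 MmEEssbb=4 MmEeSSBB=4 MmEeSSBb=8 MmEeSSbb=4 MmEeSsBB=8 MmEeSsBb=16 MmEeSsbb=8 MmEessBB=4 MmEessBb=8 MmEessbb=4
MmEeSSbb hits 4/256; gcd=4; 4÷4/256÷4 = 1/64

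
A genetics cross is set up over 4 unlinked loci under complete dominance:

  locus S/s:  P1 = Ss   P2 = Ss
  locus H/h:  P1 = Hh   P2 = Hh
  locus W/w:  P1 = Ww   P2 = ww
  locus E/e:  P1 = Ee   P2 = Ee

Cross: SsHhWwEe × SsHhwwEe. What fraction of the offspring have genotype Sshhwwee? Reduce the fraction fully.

P(Sshhwwee) = 1/64

SsHhWwEe gametes: SHWE×1, SHWe×1, SHwE×1, SHwe×1, ShWE×1, ShWe×1, ShwE×1, Shwe×1, sHWE×1, sHWe×1, sHwE×1, sHwe×1, shWE×1, shWe×1, shwE×1, shwe×1
SsHhwwEe gametes: SHwE×2, SHwe×2, ShwE×2, Shwe×2, sHwE×2, sHwe×2, shwE×2, shwe×2
SsHhWwEe×SsHhwwEe grid (16·16=256): SSHHWwEE=2 SSHHWwEe=4 SSHHWwee=2 SSHHwwEE=2 SSHHwwEe=4 SSHHwwee=2 SSHhWwEE=4 SSHhWwEe=8 SSHhWwee=4 SSHhwwEE=4 SSHhwwEe=8 SSHhwwee=4 SShhWwEE=2 SShhWwEe=4 SShhWwee=2 SShhwwEE=2 SShhwwEe=4 SShhwwee=2 SsHHWwEE=4 SsHHWwEe=8 SsHHWwee=4 SsHHwwEE=4 SsHHwwEe=8 SsHHwwee=4 SsHhWwEE=8 SsHhWwEe=16 SsHhWwee=8 SsHhwwEE=8 SsHhwwEe=16 SsHhwwee=8 SshhWwEE=4 SshhWwEe=8 SshhWwee=4 SshhwwEE=4 SshhwwEe=8 Sshhwwee=4 ssHHWwEE=2 ssHHWwEe=4 ssHHWwee=2 ssHHwwEE=2 ssHHwwEe=4 ssHHwwee=2 ssHhWwEE=4 ssHhWwEe=8 ssHhWwee=4 ssHhwwEE=4 ssHhwwEe=8 ssHhwwee=4 sshhWwEE=2 sshhWwEe=4 sshhWwee=2 sshhwwEE=2 sshhwwEe=4 sshhwwee=2
Sshhwwee hits 4/256; gcd=4; 4÷4/256÷4 = 1/64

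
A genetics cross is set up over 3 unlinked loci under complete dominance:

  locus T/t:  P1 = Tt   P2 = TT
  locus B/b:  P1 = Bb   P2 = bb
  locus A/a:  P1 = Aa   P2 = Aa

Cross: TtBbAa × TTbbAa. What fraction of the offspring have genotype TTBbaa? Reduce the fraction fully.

P(TTBbaa) = 1/16

TtBbAa gametes: TBA×1, TBa×1, TbA×1, Tba×1, tBA×1, tBa×1, tbA×1, tba×1
TTbbAa gametes: TbA×4, Tba×4
TtBbAa×TTbbAa grid (8·8=64): TTBbAA=4 TTBbAa=8 TTBbaa=4 TTbbAA=4 TTbbAa=8 TTbbaa=4 TtBbAA=4 TtBbAa=8 TtBbaa=4 TtbbAA=4 TtbbAa=8 Ttbbaa=4
TTBbaa hits 4/64; gcd=4; 4÷4/64÷4 = 1/16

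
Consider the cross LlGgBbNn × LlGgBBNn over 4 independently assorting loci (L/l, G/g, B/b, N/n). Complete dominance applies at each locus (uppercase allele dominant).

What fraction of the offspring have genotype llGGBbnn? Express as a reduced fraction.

LlGgBbNn gametes: LGBN×1, LGBn×1, LGbN×1, LGbn×1, LgBN×1, LgBn×1, LgbN×1, Lgbn×1, lGBN×1, lGBn×1, lGbN×1, lGbn×1, lgBN×1, lgBn×1, lgbN×1, lgbn×1
LlGgBBNn gametes: LGBN×2, LGBn×2, LgBN×2, LgBn×2, lGBN×2, lGBn×2, lgBN×2, lgBn×2
LlGgBbNn×LlGgBBNn grid (16·16=256): LLGGBBNN=2 LLGGBBNn=4 LLGGBBnn=2 LLGGBbNN=2 LLGGBbNn=4 LLGGBbnn=2 LLGgBBNN=4 LLGgBBNn=8 LLGgBBnn=4 LLGgBbNN=4 LLGgBbNn=8 LLGgBbnn=4 LLggBBNN=2 LLggBBNn=4 LLggBBnn=2 LLggBbNN=2 LLggBbNn=4 LLggBbnn=2 LlGGBBNN=4 LlGGBBNn=8 LlGGBBnn=4 LlGGBbNN=4 LlGGBbNn=8 LlGGBbnn=4 LlGgBBNN=8 LlGgBBNn=16 LlGgBBnn=8 LlGgBbNN=8 LlGgBbNn=16 LlGgBbnn=8 LlggBBNN=4 LlggBBNn=8 LlggBBnn=4 LlggBbNN=4 LlggBbNn=8 LlggBbnn=4 llGGBBNN=2 llGGBBNn=4 llGGBBnn=2 llGGBbNN=2 llGGBbNn=4 llGGBbnn=2 llGgBBNN=4 llGgBBNn=8 llGgBBnn=4 llGgBbNN=4 llGgBbNn=8 llGgBbnn=4 llggBBNN=2 llggBBNn=4 llggBBnn=2 llggBbNN=2 llggBbNn=4 llggBbnn=2
llGGBbnn hits 2/256; gcd=2; 2÷2/256÷2 = 1/128

P(llGGBbnn) = 1/128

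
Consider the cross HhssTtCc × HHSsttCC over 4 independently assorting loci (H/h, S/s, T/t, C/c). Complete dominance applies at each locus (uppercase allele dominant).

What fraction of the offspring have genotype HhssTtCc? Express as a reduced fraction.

HhssTtCc gametes: HsTC×2, HsTc×2, HstC×2, Hstc×2, hsTC×2, hsTc×2, hstC×2, hstc×2
HHSsttCC gametes: HStC×8, HstC×8
HhssTtCc×HHSsttCC grid (16·16=256): HHSsTtCC=16 HHSsTtCc=16 HHSsttCC=16 HHSsttCc=16 HHssTtCC=16 HHssTtCc=16 HHssttCC=16 HHssttCc=16 HhSsTtCC=16 HhSsTtCc=16 HhSsttCC=16 HhSsttCc=16 HhssTtCC=16 HhssTtCc=16 HhssttCC=16 HhssttCc=16
HhssTtCc hits 16/256; gcd=16; 16÷16/256÷16 = 1/16

P(HhssTtCc) = 1/16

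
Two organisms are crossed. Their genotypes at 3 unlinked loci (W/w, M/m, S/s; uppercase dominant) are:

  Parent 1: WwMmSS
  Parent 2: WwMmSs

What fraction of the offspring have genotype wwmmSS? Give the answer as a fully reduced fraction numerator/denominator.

P(wwmmSS) = 1/32

WwMmSS gametes: WMS×2, WmS×2, wMS×2, wmS×2
WwMmSs gametes: WMS×1, WMs×1, WmS×1, Wms×1, wMS×1, wMs×1, wmS×1, wms×1
WwMmSS×WwMmSs grid (8·8=64): WWMMSS=2 WWMMSs=2 WWMmSS=4 WWMmSs=4 WWmmSS=2 WWmmSs=2 WwMMSS=4 WwMMSs=4 WwMmSS=8 WwMmSs=8 WwmmSS=4 WwmmSs=4 wwMMSS=2 wwMMSs=2 wwMmSS=4 wwMmSs=4 wwmmSS=2 wwmmSs=2
wwmmSS hits 2/64; gcd=2; 2÷2/64÷2 = 1/32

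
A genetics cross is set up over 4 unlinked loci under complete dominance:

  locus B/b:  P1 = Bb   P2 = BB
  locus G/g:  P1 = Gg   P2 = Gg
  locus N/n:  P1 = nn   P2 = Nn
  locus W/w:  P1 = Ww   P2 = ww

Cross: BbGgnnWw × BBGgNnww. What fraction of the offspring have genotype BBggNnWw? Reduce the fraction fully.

BbGgnnWw gametes: BGnW×2, BGnw×2, BgnW×2, Bgnw×2, bGnW×2, bGnw×2, bgnW×2, bgnw×2
BBGgNnww gametes: BGNw×4, BGnw×4, BgNw×4, Bgnw×4
BbGgnnWw×BBGgNnww grid (16·16=256): BBGGNnWw=8 BBGGNnww=8 BBGGnnWw=8 BBGGnnww=8 BBGgNnWw=16 BBGgNnww=16 BBGgnnWw=16 BBGgnnww=16 BBggNnWw=8 BBggNnww=8 BBggnnWw=8 BBggnnww=8 BbGGNnWw=8 BbGGNnww=8 BbGGnnWw=8 BbGGnnww=8 BbGgNnWw=16 BbGgNnww=16 BbGgnnWw=16 BbGgnnww=16 BbggNnWw=8 BbggNnww=8 BbggnnWw=8 Bbggnnww=8
BBggNnWw hits 8/256; gcd=8; 8÷8/256÷8 = 1/32

P(BBggNnWw) = 1/32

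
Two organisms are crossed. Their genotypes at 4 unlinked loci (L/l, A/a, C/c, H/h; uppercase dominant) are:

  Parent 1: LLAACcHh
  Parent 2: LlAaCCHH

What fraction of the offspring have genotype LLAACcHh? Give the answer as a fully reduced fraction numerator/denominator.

LLAACcHh gametes: LACH×4, LACh×4, LAcH×4, LAch×4
LlAaCCHH gametes: LACH×4, LaCH×4, lACH×4, laCH×4
LLAACcHh×LlAaCCHH grid (16·16=256): LLAACCHH=16 LLAACCHh=16 LLAACcHH=16 LLAACcHh=16 LLAaCCHH=16 LLAaCCHh=16 LLAaCcHH=16 LLAaCcHh=16 LlAACCHH=16 LlAACCHh=16 LlAACcHH=16 LlAACcHh=16 LlAaCCHH=16 LlAaCCHh=16 LlAaCcHH=16 LlAaCcHh=16
LLAACcHh hits 16/256; gcd=16; 16÷16/256÷16 = 1/16

P(LLAACcHh) = 1/16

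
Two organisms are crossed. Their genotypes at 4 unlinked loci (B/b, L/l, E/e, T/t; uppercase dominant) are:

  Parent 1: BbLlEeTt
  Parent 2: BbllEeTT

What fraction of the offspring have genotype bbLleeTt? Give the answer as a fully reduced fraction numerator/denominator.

P(bbLleeTt) = 1/64

BbLlEeTt gametes: BLET×1, BLEt×1, BLeT×1, BLet×1, BlET×1, BlEt×1, BleT×1, Blet×1, bLET×1, bLEt×1, bLeT×1, bLet×1, blET×1, blEt×1, bleT×1, blet×1
BbllEeTT gametes: BlET×4, BleT×4, blET×4, bleT×4
BbLlEeTt×BbllEeTT grid (16·16=256): BBLlEETT=4 BBLlEETt=4 BBLlEeTT=8 BBLlEeTt=8 BBLleeTT=4 BBLleeTt=4 BBllEETT=4 BBllEETt=4 BBllEeTT=8 BBllEeTt=8 BBlleeTT=4 BBlleeTt=4 BbLlEETT=8 BbLlEETt=8 BbLlEeTT=16 BbLlEeTt=16 BbLleeTT=8 BbLleeTt=8 BbllEETT=8 BbllEETt=8 BbllEeTT=16 BbllEeTt=16 BblleeTT=8 BblleeTt=8 bbLlEETT=4 bbLlEETt=4 bbLlEeTT=8 bbLlEeTt=8 bbLleeTT=4 bbLleeTt=4 bbllEETT=4 bbllEETt=4 bbllEeTT=8 bbllEeTt=8 bblleeTT=4 bblleeTt=4
bbLleeTt hits 4/256; gcd=4; 4÷4/256÷4 = 1/64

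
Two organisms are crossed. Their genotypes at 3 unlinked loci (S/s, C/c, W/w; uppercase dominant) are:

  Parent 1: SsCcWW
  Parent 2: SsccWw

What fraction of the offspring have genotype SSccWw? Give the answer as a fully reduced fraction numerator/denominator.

P(SSccWw) = 1/16

SsCcWW gametes: SCW×2, ScW×2, sCW×2, scW×2
SsccWw gametes: ScW×2, Scw×2, scW×2, scw×2
SsCcWW×SsccWw grid (8·8=64): SSCcWW=4 SSCcWw=4 SSccWW=4 SSccWw=4 SsCcWW=8 SsCcWw=8 SsccWW=8 SsccWw=8 ssCcWW=4 ssCcWw=4 ssccWW=4 ssccWw=4
SSccWw hits 4/64; gcd=4; 4÷4/64÷4 = 1/16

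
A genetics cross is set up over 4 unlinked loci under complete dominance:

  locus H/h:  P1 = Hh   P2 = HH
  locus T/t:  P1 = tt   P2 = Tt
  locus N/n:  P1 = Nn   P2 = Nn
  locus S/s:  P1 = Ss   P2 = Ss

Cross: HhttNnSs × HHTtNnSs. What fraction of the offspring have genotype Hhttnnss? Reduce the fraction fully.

P(Hhttnnss) = 1/64

HhttNnSs gametes: HtNS×2, HtNs×2, HtnS×2, Htns×2, htNS×2, htNs×2, htnS×2, htns×2
HHTtNnSs gametes: HTNS×2, HTNs×2, HTnS×2, HTns×2, HtNS×2, HtNs×2, HtnS×2, Htns×2
HhttNnSs×HHTtNnSs grid (16·16=256): HHTtNNSS=4 HHTtNNSs=8 HHTtNNss=4 HHTtNnSS=8 HHTtNnSs=16 HHTtNnss=8 HHTtnnSS=4 HHTtnnSs=8 HHTtnnss=4 HHttNNSS=4 HHttNNSs=8 HHttNNss=4 HHttNnSS=8 HHttNnSs=16 HHttNnss=8 HHttnnSS=4 HHttnnSs=8 HHttnnss=4 HhTtNNSS=4 HhTtNNSs=8 HhTtNNss=4 HhTtNnSS=8 HhTtNnSs=16 HhTtNnss=8 HhTtnnSS=4 HhTtnnSs=8 HhTtnnss=4 HhttNNSS=4 HhttNNSs=8 HhttNNss=4 HhttNnSS=8 HhttNnSs=16 HhttNnss=8 HhttnnSS=4 HhttnnSs=8 Hhttnnss=4
Hhttnnss hits 4/256; gcd=4; 4÷4/256÷4 = 1/64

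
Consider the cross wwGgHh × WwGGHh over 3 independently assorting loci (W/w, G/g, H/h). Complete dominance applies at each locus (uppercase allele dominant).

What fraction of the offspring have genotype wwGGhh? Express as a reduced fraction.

wwGgHh gametes: wGH×2, wGh×2, wgH×2, wgh×2
WwGGHh gametes: WGH×2, WGh×2, wGH×2, wGh×2
wwGgHh×WwGGHh grid (8·8=64): WwGGHH=4 WwGGHh=8 WwGGhh=4 WwGgHH=4 WwGgHh=8 WwGghh=4 wwGGHH=4 wwGGHh=8 wwGGhh=4 wwGgHH=4 wwGgHh=8 wwGghh=4
wwGGhh hits 4/64; gcd=4; 4÷4/64÷4 = 1/16

P(wwGGhh) = 1/16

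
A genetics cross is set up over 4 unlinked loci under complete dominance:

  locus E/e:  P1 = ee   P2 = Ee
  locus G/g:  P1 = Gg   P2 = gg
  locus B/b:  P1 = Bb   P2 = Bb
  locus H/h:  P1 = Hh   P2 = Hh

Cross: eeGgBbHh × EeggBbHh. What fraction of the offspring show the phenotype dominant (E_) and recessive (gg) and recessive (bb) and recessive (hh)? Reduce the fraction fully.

eeGgBbHh gametes: eGBH×2, eGBh×2, eGbH×2, eGbh×2, egBH×2, egBh×2, egbH×2, egbh×2
EeggBbHh gametes: EgBH×2, EgBh×2, EgbH×2, Egbh×2, egBH×2, egBh×2, egbH×2, egbh×2
eeGgBbHh×EeggBbHh grid (16·16=256): EeGgBBHH=4 EeGgBBHh=8 EeGgBBhh=4 EeGgBbHH=8 EeGgBbHh=16 EeGgBbhh=8 EeGgbbHH=4 EeGgbbHh=8 EeGgbbhh=4 EeggBBHH=4 EeggBBHh=8 EeggBBhh=4 EeggBbHH=8 EeggBbHh=16 EeggBbhh=8 EeggbbHH=4 EeggbbHh=8 Eeggbbhh=4 eeGgBBHH=4 eeGgBBHh=8 eeGgBBhh=4 eeGgBbHH=8 eeGgBbHh=16 eeGgBbhh=8 eeGgbbHH=4 eeGgbbHh=8 eeGgbbhh=4 eeggBBHH=4 eeggBBHh=8 eeggBBhh=4 eeggBbHH=8 eeggBbHh=16 eeggBbhh=8 eeggbbHH=4 eeggbbHh=8 eeggbbhh=4
E_ gg bb hh hits 4/256; gcd=4; 4÷4/256÷4 = 1/64

P(E_ gg bb hh) = 1/64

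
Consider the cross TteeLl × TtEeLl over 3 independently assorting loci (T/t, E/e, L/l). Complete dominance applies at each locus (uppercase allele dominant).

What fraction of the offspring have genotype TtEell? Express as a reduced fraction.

P(TtEell) = 1/16

TteeLl gametes: TeL×2, Tel×2, teL×2, tel×2
TtEeLl gametes: TEL×1, TEl×1, TeL×1, Tel×1, tEL×1, tEl×1, teL×1, tel×1
TteeLl×TtEeLl grid (8·8=64): TTEeLL=2 TTEeLl=4 TTEell=2 TTeeLL=2 TTeeLl=4 TTeell=2 TtEeLL=4 TtEeLl=8 TtEell=4 TteeLL=4 TteeLl=8 Tteell=4 ttEeLL=2 ttEeLl=4 ttEell=2 tteeLL=2 tteeLl=4 tteell=2
TtEell hits 4/64; gcd=4; 4÷4/64÷4 = 1/16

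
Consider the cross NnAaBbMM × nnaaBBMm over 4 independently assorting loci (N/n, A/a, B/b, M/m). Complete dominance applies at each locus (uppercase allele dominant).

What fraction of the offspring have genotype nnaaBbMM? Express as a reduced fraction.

NnAaBbMM gametes: NABM×2, NAbM×2, NaBM×2, NabM×2, nABM×2, nAbM×2, naBM×2, nabM×2
nnaaBBMm gametes: naBM×8, naBm×8
NnAaBbMM×nnaaBBMm grid (16·16=256): NnAaBBMM=16 NnAaBBMm=16 NnAaBbMM=16 NnAaBbMm=16 NnaaBBMM=16 NnaaBBMm=16 NnaaBbMM=16 NnaaBbMm=16 nnAaBBMM=16 nnAaBBMm=16 nnAaBbMM=16 nnAaBbMm=16 nnaaBBMM=16 nnaaBBMm=16 nnaaBbMM=16 nnaaBbMm=16
nnaaBbMM hits 16/256; gcd=16; 16÷16/256÷16 = 1/16

P(nnaaBbMM) = 1/16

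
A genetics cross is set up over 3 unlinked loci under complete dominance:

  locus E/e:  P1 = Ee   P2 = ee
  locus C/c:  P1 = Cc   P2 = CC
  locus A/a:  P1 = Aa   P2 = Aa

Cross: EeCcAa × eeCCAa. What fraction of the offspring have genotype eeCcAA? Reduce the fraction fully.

P(eeCcAA) = 1/16

EeCcAa gametes: ECA×1, ECa×1, EcA×1, Eca×1, eCA×1, eCa×1, ecA×1, eca×1
eeCCAa gametes: eCA×4, eCa×4
EeCcAa×eeCCAa grid (8·8=64): EeCCAA=4 EeCCAa=8 EeCCaa=4 EeCcAA=4 EeCcAa=8 EeCcaa=4 eeCCAA=4 eeCCAa=8 eeCCaa=4 eeCcAA=4 eeCcAa=8 eeCcaa=4
eeCcAA hits 4/64; gcd=4; 4÷4/64÷4 = 1/16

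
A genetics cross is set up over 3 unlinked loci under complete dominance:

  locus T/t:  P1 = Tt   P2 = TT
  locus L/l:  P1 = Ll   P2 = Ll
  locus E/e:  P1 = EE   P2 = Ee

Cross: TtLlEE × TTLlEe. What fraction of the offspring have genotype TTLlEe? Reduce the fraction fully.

TtLlEE gametes: TLE×2, TlE×2, tLE×2, tlE×2
TTLlEe gametes: TLE×2, TLe×2, TlE×2, Tle×2
TtLlEE×TTLlEe grid (8·8=64): TTLLEE=4 TTLLEe=4 TTLlEE=8 TTLlEe=8 TTllEE=4 TTllEe=4 TtLLEE=4 TtLLEe=4 TtLlEE=8 TtLlEe=8 TtllEE=4 TtllEe=4
TTLlEe hits 8/64; gcd=8; 8÷8/64÷8 = 1/8

P(TTLlEe) = 1/8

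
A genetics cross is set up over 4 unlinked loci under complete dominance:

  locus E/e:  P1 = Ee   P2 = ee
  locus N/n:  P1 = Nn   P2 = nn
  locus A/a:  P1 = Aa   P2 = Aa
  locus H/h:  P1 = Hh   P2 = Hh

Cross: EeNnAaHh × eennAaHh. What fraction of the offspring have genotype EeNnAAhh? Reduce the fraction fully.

EeNnAaHh gametes: ENAH×1, ENAh×1, ENaH×1, ENah×1, EnAH×1, EnAh×1, EnaH×1, Enah×1, eNAH×1, eNAh×1, eNaH×1, eNah×1, enAH×1, enAh×1, enaH×1, enah×1
eennAaHh gametes: enAH×4, enAh×4, enaH×4, enah×4
EeNnAaHh×eennAaHh grid (16·16=256): EeNnAAHH=4 EeNnAAHh=8 EeNnAAhh=4 EeNnAaHH=8 EeNnAaHh=16 EeNnAahh=8 EeNnaaHH=4 EeNnaaHh=8 EeNnaahh=4 EennAAHH=4 EennAAHh=8 EennAAhh=4 EennAaHH=8 EennAaHh=16 EennAahh=8 EennaaHH=4 EennaaHh=8 Eennaahh=4 eeNnAAHH=4 eeNnAAHh=8 eeNnAAhh=4 eeNnAaHH=8 eeNnAaHh=16 eeNnAahh=8 eeNnaaHH=4 eeNnaaHh=8 eeNnaahh=4 eennAAHH=4 eennAAHh=8 eennAAhh=4 eennAaHH=8 eennAaHh=16 eennAahh=8 eennaaHH=4 eennaaHh=8 eennaahh=4
EeNnAAhh hits 4/256; gcd=4; 4÷4/256÷4 = 1/64

P(EeNnAAhh) = 1/64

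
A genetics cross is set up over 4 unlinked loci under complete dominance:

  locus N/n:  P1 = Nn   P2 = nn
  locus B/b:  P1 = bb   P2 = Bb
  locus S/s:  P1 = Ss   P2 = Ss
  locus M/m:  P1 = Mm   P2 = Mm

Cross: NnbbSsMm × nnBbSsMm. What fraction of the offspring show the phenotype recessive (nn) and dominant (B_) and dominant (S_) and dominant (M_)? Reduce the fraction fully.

P(nn B_ S_ M_) = 9/64

NnbbSsMm gametes: NbSM×2, NbSm×2, NbsM×2, Nbsm×2, nbSM×2, nbSm×2, nbsM×2, nbsm×2
nnBbSsMm gametes: nBSM×2, nBSm×2, nBsM×2, nBsm×2, nbSM×2, nbSm×2, nbsM×2, nbsm×2
NnbbSsMm×nnBbSsMm grid (16·16=256): NnBbSSMM=4 NnBbSSMm=8 NnBbSSmm=4 NnBbSsMM=8 NnBbSsMm=16 NnBbSsmm=8 NnBbssMM=4 NnBbssMm=8 NnBbssmm=4 NnbbSSMM=4 NnbbSSMm=8 NnbbSSmm=4 NnbbSsMM=8 NnbbSsMm=16 NnbbSsmm=8 NnbbssMM=4 NnbbssMm=8 Nnbbssmm=4 nnBbSSMM=4 nnBbSSMm=8 nnBbSSmm=4 nnBbSsMM=8 nnBbSsMm=16 nnBbSsmm=8 nnBbssMM=4 nnBbssMm=8 nnBbssmm=4 nnbbSSMM=4 nnbbSSMm=8 nnbbSSmm=4 nnbbSsMM=8 nnbbSsMm=16 nnbbSsmm=8 nnbbssMM=4 nnbbssMm=8 nnbbssmm=4
nn B_ S_ M_ hits 36/256; gcd=4; 36÷4/256÷4 = 9/64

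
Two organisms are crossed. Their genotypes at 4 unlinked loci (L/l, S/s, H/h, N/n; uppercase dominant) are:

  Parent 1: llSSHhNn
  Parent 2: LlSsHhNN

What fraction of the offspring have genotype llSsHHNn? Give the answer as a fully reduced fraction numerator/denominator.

P(llSsHHNn) = 1/32

llSSHhNn gametes: lSHN×4, lSHn×4, lShN×4, lShn×4
LlSsHhNN gametes: LSHN×2, LShN×2, LsHN×2, LshN×2, lSHN×2, lShN×2, lsHN×2, lshN×2
llSSHhNn×LlSsHhNN grid (16·16=256): LlSSHHNN=8 LlSSHHNn=8 LlSSHhNN=16 LlSSHhNn=16 LlSShhNN=8 LlSShhNn=8 LlSsHHNN=8 LlSsHHNn=8 LlSsHhNN=16 LlSsHhNn=16 LlSshhNN=8 LlSshhNn=8 llSSHHNN=8 llSSHHNn=8 llSSHhNN=16 llSSHhNn=16 llSShhNN=8 llSShhNn=8 llSsHHNN=8 llSsHHNn=8 llSsHhNN=16 llSsHhNn=16 llSshhNN=8 llSshhNn=8
llSsHHNn hits 8/256; gcd=8; 8÷8/256÷8 = 1/32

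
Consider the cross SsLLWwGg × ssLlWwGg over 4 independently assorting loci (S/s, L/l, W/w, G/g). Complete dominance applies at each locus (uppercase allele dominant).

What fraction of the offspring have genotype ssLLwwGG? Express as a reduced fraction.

P(ssLLwwGG) = 1/64

SsLLWwGg gametes: SLWG×2, SLWg×2, SLwG×2, SLwg×2, sLWG×2, sLWg×2, sLwG×2, sLwg×2
ssLlWwGg gametes: sLWG×2, sLWg×2, sLwG×2, sLwg×2, slWG×2, slWg×2, slwG×2, slwg×2
SsLLWwGg×ssLlWwGg grid (16·16=256): SsLLWWGG=4 SsLLWWGg=8 SsLLWWgg=4 SsLLWwGG=8 SsLLWwGg=16 SsLLWwgg=8 SsLLwwGG=4 SsLLwwGg=8 SsLLwwgg=4 SsLlWWGG=4 SsLlWWGg=8 SsLlWWgg=4 SsLlWwGG=8 SsLlWwGg=16 SsLlWwgg=8 SsLlwwGG=4 SsLlwwGg=8 SsLlwwgg=4 ssLLWWGG=4 ssLLWWGg=8 ssLLWWgg=4 ssLLWwGG=8 ssLLWwGg=16 ssLLWwgg=8 ssLLwwGG=4 ssLLwwGg=8 ssLLwwgg=4 ssLlWWGG=4 ssLlWWGg=8 ssLlWWgg=4 ssLlWwGG=8 ssLlWwGg=16 ssLlWwgg=8 ssLlwwGG=4 ssLlwwGg=8 ssLlwwgg=4
ssLLwwGG hits 4/256; gcd=4; 4÷4/256÷4 = 1/64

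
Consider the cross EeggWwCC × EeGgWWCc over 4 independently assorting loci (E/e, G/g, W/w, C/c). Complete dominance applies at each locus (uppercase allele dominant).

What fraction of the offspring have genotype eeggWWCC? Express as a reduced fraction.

EeggWwCC gametes: EgWC×4, EgwC×4, egWC×4, egwC×4
EeGgWWCc gametes: EGWC×2, EGWc×2, EgWC×2, EgWc×2, eGWC×2, eGWc×2, egWC×2, egWc×2
EeggWwCC×EeGgWWCc grid (16·16=256): EEGgWWCC=8 EEGgWWCc=8 EEGgWwCC=8 EEGgWwCc=8 EEggWWCC=8 EEggWWCc=8 EEggWwCC=8 EEggWwCc=8 EeGgWWCC=16 EeGgWWCc=16 EeGgWwCC=16 EeGgWwCc=16 EeggWWCC=16 EeggWWCc=16 EeggWwCC=16 EeggWwCc=16 eeGgWWCC=8 eeGgWWCc=8 eeGgWwCC=8 eeGgWwCc=8 eeggWWCC=8 eeggWWCc=8 eeggWwCC=8 eeggWwCc=8
eeggWWCC hits 8/256; gcd=8; 8÷8/256÷8 = 1/32

P(eeggWWCC) = 1/32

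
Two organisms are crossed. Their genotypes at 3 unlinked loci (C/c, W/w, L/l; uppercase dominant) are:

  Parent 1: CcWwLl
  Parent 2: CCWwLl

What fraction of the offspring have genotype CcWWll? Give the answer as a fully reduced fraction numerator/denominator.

P(CcWWll) = 1/32

CcWwLl gametes: CWL×1, CWl×1, CwL×1, Cwl×1, cWL×1, cWl×1, cwL×1, cwl×1
CCWwLl gametes: CWL×2, CWl×2, CwL×2, Cwl×2
CcWwLl×CCWwLl grid (8·8=64): CCWWLL=2 CCWWLl=4 CCWWll=2 CCWwLL=4 CCWwLl=8 CCWwll=4 CCwwLL=2 CCwwLl=4 CCwwll=2 CcWWLL=2 CcWWLl=4 CcWWll=2 CcWwLL=4 CcWwLl=8 CcWwll=4 CcwwLL=2 CcwwLl=4 Ccwwll=2
CcWWll hits 2/64; gcd=2; 2÷2/64÷2 = 1/32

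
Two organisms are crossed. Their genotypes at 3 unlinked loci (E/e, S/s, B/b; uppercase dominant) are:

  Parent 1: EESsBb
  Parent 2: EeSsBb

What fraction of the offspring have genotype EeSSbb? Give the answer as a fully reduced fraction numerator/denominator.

EESsBb gametes: ESB×2, ESb×2, EsB×2, Esb×2
EeSsBb gametes: ESB×1, ESb×1, EsB×1, Esb×1, eSB×1, eSb×1, esB×1, esb×1
EESsBb×EeSsBb grid (8·8=64): EESSBB=2 EESSBb=4 EESSbb=2 EESsBB=4 EESsBb=8 EESsbb=4 EEssBB=2 EEssBb=4 EEssbb=2 EeSSBB=2 EeSSBb=4 EeSSbb=2 EeSsBB=4 EeSsBb=8 EeSsbb=4 EessBB=2 EessBb=4 Eessbb=2
EeSSbb hits 2/64; gcd=2; 2÷2/64÷2 = 1/32

P(EeSSbb) = 1/32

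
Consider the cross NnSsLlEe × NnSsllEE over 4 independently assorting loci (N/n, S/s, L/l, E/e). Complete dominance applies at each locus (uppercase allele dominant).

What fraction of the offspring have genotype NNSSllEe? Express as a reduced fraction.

P(NNSSllEe) = 1/64

NnSsLlEe gametes: NSLE×1, NSLe×1, NSlE×1, NSle×1, NsLE×1, NsLe×1, NslE×1, Nsle×1, nSLE×1, nSLe×1, nSlE×1, nSle×1, nsLE×1, nsLe×1, nslE×1, nsle×1
NnSsllEE gametes: NSlE×4, NslE×4, nSlE×4, nslE×4
NnSsLlEe×NnSsllEE grid (16·16=256): NNSSLlEE=4 NNSSLlEe=4 NNSSllEE=4 NNSSllEe=4 NNSsLlEE=8 NNSsLlEe=8 NNSsllEE=8 NNSsllEe=8 NNssLlEE=4 NNssLlEe=4 NNssllEE=4 NNssllEe=4 NnSSLlEE=8 NnSSLlEe=8 NnSSllEE=8 NnSSllEe=8 NnSsLlEE=16 NnSsLlEe=16 NnSsllEE=16 NnSsllEe=16 NnssLlEE=8 NnssLlEe=8 NnssllEE=8 NnssllEe=8 nnSSLlEE=4 nnSSLlEe=4 nnSSllEE=4 nnSSllEe=4 nnSsLlEE=8 nnSsLlEe=8 nnSsllEE=8 nnSsllEe=8 nnssLlEE=4 nnssLlEe=4 nnssllEE=4 nnssllEe=4
NNSSllEe hits 4/256; gcd=4; 4÷4/256÷4 = 1/64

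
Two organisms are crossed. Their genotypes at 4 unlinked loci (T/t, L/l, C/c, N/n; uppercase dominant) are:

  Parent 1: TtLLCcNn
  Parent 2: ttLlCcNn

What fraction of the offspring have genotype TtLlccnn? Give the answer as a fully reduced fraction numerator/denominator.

TtLLCcNn gametes: TLCN×2, TLCn×2, TLcN×2, TLcn×2, tLCN×2, tLCn×2, tLcN×2, tLcn×2
ttLlCcNn gametes: tLCN×2, tLCn×2, tLcN×2, tLcn×2, tlCN×2, tlCn×2, tlcN×2, tlcn×2
TtLLCcNn×ttLlCcNn grid (16·16=256): TtLLCCNN=4 TtLLCCNn=8 TtLLCCnn=4 TtLLCcNN=8 TtLLCcNn=16 TtLLCcnn=8 TtLLccNN=4 TtLLccNn=8 TtLLccnn=4 TtLlCCNN=4 TtLlCCNn=8 TtLlCCnn=4 TtLlCcNN=8 TtLlCcNn=16 TtLlCcnn=8 TtLlccNN=4 TtLlccNn=8 TtLlccnn=4 ttLLCCNN=4 ttLLCCNn=8 ttLLCCnn=4 ttLLCcNN=8 ttLLCcNn=16 ttLLCcnn=8 ttLLccNN=4 ttLLccNn=8 ttLLccnn=4 ttLlCCNN=4 ttLlCCNn=8 ttLlCCnn=4 ttLlCcNN=8 ttLlCcNn=16 ttLlCcnn=8 ttLlccNN=4 ttLlccNn=8 ttLlccnn=4
TtLlccnn hits 4/256; gcd=4; 4÷4/256÷4 = 1/64

P(TtLlccnn) = 1/64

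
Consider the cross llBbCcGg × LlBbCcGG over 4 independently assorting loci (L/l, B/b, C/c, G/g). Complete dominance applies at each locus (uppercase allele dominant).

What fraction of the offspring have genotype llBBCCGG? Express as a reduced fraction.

P(llBBCCGG) = 1/64

llBbCcGg gametes: lBCG×2, lBCg×2, lBcG×2, lBcg×2, lbCG×2, lbCg×2, lbcG×2, lbcg×2
LlBbCcGG gametes: LBCG×2, LBcG×2, LbCG×2, LbcG×2, lBCG×2, lBcG×2, lbCG×2, lbcG×2
llBbCcGg×LlBbCcGG grid (16·16=256): LlBBCCGG=4 LlBBCCGg=4 LlBBCcGG=8 LlBBCcGg=8 LlBBccGG=4 LlBBccGg=4 LlBbCCGG=8 LlBbCCGg=8 LlBbCcGG=16 LlBbCcGg=16 LlBbccGG=8 LlBbccGg=8 LlbbCCGG=4 LlbbCCGg=4 LlbbCcGG=8 LlbbCcGg=8 LlbbccGG=4 LlbbccGg=4 llBBCCGG=4 llBBCCGg=4 llBBCcGG=8 llBBCcGg=8 llBBccGG=4 llBBccGg=4 llBbCCGG=8 llBbCCGg=8 llBbCcGG=16 llBbCcGg=16 llBbccGG=8 llBbccGg=8 llbbCCGG=4 llbbCCGg=4 llbbCcGG=8 llbbCcGg=8 llbbccGG=4 llbbccGg=4
llBBCCGG hits 4/256; gcd=4; 4÷4/256÷4 = 1/64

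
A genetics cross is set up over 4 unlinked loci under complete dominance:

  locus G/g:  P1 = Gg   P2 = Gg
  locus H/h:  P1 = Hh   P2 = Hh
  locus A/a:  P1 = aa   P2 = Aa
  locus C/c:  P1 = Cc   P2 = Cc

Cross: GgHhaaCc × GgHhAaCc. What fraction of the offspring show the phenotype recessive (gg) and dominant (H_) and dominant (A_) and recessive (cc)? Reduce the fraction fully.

GgHhaaCc gametes: GHaC×2, GHac×2, GhaC×2, Ghac×2, gHaC×2, gHac×2, ghaC×2, ghac×2
GgHhAaCc gametes: GHAC×1, GHAc×1, GHaC×1, GHac×1, GhAC×1, GhAc×1, GhaC×1, Ghac×1, gHAC×1, gHAc×1, gHaC×1, gHac×1, ghAC×1, ghAc×1, ghaC×1, ghac×1
GgHhaaCc×GgHhAaCc grid (16·16=256): GGHHAaCC=2 GGHHAaCc=4 GGHHAacc=2 GGHHaaCC=2 GGHHaaCc=4 GGHHaacc=2 GGHhAaCC=4 GGHhAaCc=8 GGHhAacc=4 GGHhaaCC=4 GGHhaaCc=8 GGHhaacc=4 GGhhAaCC=2 GGhhAaCc=4 GGhhAacc=2 GGhhaaCC=2 GGhhaaCc=4 GGhhaacc=2 GgHHAaCC=4 GgHHAaCc=8 GgHHAacc=4 GgHHaaCC=4 GgHHaaCc=8 GgHHaacc=4 GgHhAaCC=8 GgHhAaCc=16 GgHhAacc=8 GgHhaaCC=8 GgHhaaCc=16 GgHhaacc=8 GghhAaCC=4 GghhAaCc=8 GghhAacc=4 GghhaaCC=4 GghhaaCc=8 Gghhaacc=4 ggHHAaCC=2 ggHHAaCc=4 ggHHAacc=2 ggHHaaCC=2 ggHHaaCc=4 ggHHaacc=2 ggHhAaCC=4 ggHhAaCc=8 ggHhAacc=4 ggHhaaCC=4 ggHhaaCc=8 ggHhaacc=4 gghhAaCC=2 gghhAaCc=4 gghhAacc=2 gghhaaCC=2 gghhaaCc=4 gghhaacc=2
gg H_ A_ cc hits 6/256; gcd=2; 6÷2/256÷2 = 3/128

P(gg H_ A_ cc) = 3/128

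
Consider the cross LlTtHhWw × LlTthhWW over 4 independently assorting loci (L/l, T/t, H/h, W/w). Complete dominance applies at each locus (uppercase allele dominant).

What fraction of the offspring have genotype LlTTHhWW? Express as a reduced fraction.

P(LlTTHhWW) = 1/32

LlTtHhWw gametes: LTHW×1, LTHw×1, LThW×1, LThw×1, LtHW×1, LtHw×1, LthW×1, Lthw×1, lTHW×1, lTHw×1, lThW×1, lThw×1, ltHW×1, ltHw×1, lthW×1, lthw×1
LlTthhWW gametes: LThW×4, LthW×4, lThW×4, lthW×4
LlTtHhWw×LlTthhWW grid (16·16=256): LLTTHhWW=4 LLTTHhWw=4 LLTThhWW=4 LLTThhWw=4 LLTtHhWW=8 LLTtHhWw=8 LLTthhWW=8 LLTthhWw=8 LLttHhWW=4 LLttHhWw=4 LLtthhWW=4 LLtthhWw=4 LlTTHhWW=8 LlTTHhWw=8 LlTThhWW=8 LlTThhWw=8 LlTtHhWW=16 LlTtHhWw=16 LlTthhWW=16 LlTthhWw=16 LlttHhWW=8 LlttHhWw=8 LltthhWW=8 LltthhWw=8 llTTHhWW=4 llTTHhWw=4 llTThhWW=4 llTThhWw=4 llTtHhWW=8 llTtHhWw=8 llTthhWW=8 llTthhWw=8 llttHhWW=4 llttHhWw=4 lltthhWW=4 lltthhWw=4
LlTTHhWW hits 8/256; gcd=8; 8÷8/256÷8 = 1/32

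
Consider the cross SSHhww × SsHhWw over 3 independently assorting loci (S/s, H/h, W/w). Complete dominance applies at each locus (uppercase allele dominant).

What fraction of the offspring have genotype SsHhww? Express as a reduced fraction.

SSHhww gametes: SHw×4, Shw×4
SsHhWw gametes: SHW×1, SHw×1, ShW×1, Shw×1, sHW×1, sHw×1, shW×1, shw×1
SSHhww×SsHhWw grid (8·8=64): SSHHWw=4 SSHHww=4 SSHhWw=8 SSHhww=8 SShhWw=4 SShhww=4 SsHHWw=4 SsHHww=4 SsHhWw=8 SsHhww=8 SshhWw=4 Sshhww=4
SsHhww hits 8/64; gcd=8; 8÷8/64÷8 = 1/8

P(SsHhww) = 1/8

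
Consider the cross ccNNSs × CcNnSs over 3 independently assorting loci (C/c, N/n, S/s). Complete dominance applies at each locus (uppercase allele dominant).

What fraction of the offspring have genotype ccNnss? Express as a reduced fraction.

P(ccNnss) = 1/16

ccNNSs gametes: cNS×4, cNs×4
CcNnSs gametes: CNS×1, CNs×1, CnS×1, Cns×1, cNS×1, cNs×1, cnS×1, cns×1
ccNNSs×CcNnSs grid (8·8=64): CcNNSS=4 CcNNSs=8 CcNNss=4 CcNnSS=4 CcNnSs=8 CcNnss=4 ccNNSS=4 ccNNSs=8 ccNNss=4 ccNnSS=4 ccNnSs=8 ccNnss=4
ccNnss hits 4/64; gcd=4; 4÷4/64÷4 = 1/16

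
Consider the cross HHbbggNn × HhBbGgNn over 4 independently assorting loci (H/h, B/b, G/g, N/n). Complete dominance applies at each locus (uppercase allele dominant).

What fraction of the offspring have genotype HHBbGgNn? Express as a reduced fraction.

HHbbggNn gametes: HbgN×8, Hbgn×8
HhBbGgNn gametes: HBGN×1, HBGn×1, HBgN×1, HBgn×1, HbGN×1, HbGn×1, HbgN×1, Hbgn×1, hBGN×1, hBGn×1, hBgN×1, hBgn×1, hbGN×1, hbGn×1, hbgN×1, hbgn×1
HHbbggNn×HhBbGgNn grid (16·16=256): HHBbGgNN=8 HHBbGgNn=16 HHBbGgnn=8 HHBbggNN=8 HHBbggNn=16 HHBbggnn=8 HHbbGgNN=8 HHbbGgNn=16 HHbbGgnn=8 HHbbggNN=8 HHbbggNn=16 HHbbggnn=8 HhBbGgNN=8 HhBbGgNn=16 HhBbGgnn=8 HhBbggNN=8 HhBbggNn=16 HhBbggnn=8 HhbbGgNN=8 HhbbGgNn=16 HhbbGgnn=8 HhbbggNN=8 HhbbggNn=16 Hhbbggnn=8
HHBbGgNn hits 16/256; gcd=16; 16÷16/256÷16 = 1/16

P(HHBbGgNn) = 1/16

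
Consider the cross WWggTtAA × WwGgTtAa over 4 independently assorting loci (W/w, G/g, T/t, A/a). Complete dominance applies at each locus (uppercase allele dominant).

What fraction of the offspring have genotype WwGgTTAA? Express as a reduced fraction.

P(WwGgTTAA) = 1/32

WWggTtAA gametes: WgTA×8, WgtA×8
WwGgTtAa gametes: WGTA×1, WGTa×1, WGtA×1, WGta×1, WgTA×1, WgTa×1, WgtA×1, Wgta×1, wGTA×1, wGTa×1, wGtA×1, wGta×1, wgTA×1, wgTa×1, wgtA×1, wgta×1
WWggTtAA×WwGgTtAa grid (16·16=256): WWGgTTAA=8 WWGgTTAa=8 WWGgTtAA=16 WWGgTtAa=16 WWGgttAA=8 WWGgttAa=8 WWggTTAA=8 WWggTTAa=8 WWggTtAA=16 WWggTtAa=16 WWggttAA=8 WWggttAa=8 WwGgTTAA=8 WwGgTTAa=8 WwGgTtAA=16 WwGgTtAa=16 WwGgttAA=8 WwGgttAa=8 WwggTTAA=8 WwggTTAa=8 WwggTtAA=16 WwggTtAa=16 WwggttAA=8 WwggttAa=8
WwGgTTAA hits 8/256; gcd=8; 8÷8/256÷8 = 1/32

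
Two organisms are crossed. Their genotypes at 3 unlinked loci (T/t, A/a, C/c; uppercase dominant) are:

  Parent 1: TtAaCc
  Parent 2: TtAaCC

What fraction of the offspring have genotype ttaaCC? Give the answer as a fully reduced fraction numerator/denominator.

TtAaCc gametes: TAC×1, TAc×1, TaC×1, Tac×1, tAC×1, tAc×1, taC×1, tac×1
TtAaCC gametes: TAC×2, TaC×2, tAC×2, taC×2
TtAaCc×TtAaCC grid (8·8=64): TTAACC=2 TTAACc=2 TTAaCC=4 TTAaCc=4 TTaaCC=2 TTaaCc=2 TtAACC=4 TtAACc=4 TtAaCC=8 TtAaCc=8 TtaaCC=4 TtaaCc=4 ttAACC=2 ttAACc=2 ttAaCC=4 ttAaCc=4 ttaaCC=2 ttaaCc=2
ttaaCC hits 2/64; gcd=2; 2÷2/64÷2 = 1/32

P(ttaaCC) = 1/32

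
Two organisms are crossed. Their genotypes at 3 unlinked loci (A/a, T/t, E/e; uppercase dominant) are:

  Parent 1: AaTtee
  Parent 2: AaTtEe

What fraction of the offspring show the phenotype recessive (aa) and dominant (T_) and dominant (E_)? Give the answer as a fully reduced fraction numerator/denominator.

AaTtee gametes: ATe×2, Ate×2, aTe×2, ate×2
AaTtEe gametes: ATE×1, ATe×1, AtE×1, Ate×1, aTE×1, aTe×1, atE×1, ate×1
AaTtee×AaTtEe grid (8·8=64): AATTEe=2 AATTee=2 AATtEe=4 AATtee=4 AAttEe=2 AAttee=2 AaTTEe=4 AaTTee=4 AaTtEe=8 AaTtee=8 AattEe=4 Aattee=4 aaTTEe=2 aaTTee=2 aaTtEe=4 aaTtee=4 aattEe=2 aattee=2
aa T_ E_ hits 6/64; gcd=2; 6÷2/64÷2 = 3/32

P(aa T_ E_) = 3/32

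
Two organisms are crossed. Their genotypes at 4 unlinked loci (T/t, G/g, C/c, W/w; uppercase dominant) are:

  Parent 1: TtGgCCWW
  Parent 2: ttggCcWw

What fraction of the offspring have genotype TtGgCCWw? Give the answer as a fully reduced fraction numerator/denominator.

TtGgCCWW gametes: TGCW×4, TgCW×4, tGCW×4, tgCW×4
ttggCcWw gametes: tgCW×4, tgCw×4, tgcW×4, tgcw×4
TtGgCCWW×ttggCcWw grid (16·16=256): TtGgCCWW=16 TtGgCCWw=16 TtGgCcWW=16 TtGgCcWw=16 TtggCCWW=16 TtggCCWw=16 TtggCcWW=16 TtggCcWw=16 ttGgCCWW=16 ttGgCCWw=16 ttGgCcWW=16 ttGgCcWw=16 ttggCCWW=16 ttggCCWw=16 ttggCcWW=16 ttggCcWw=16
TtGgCCWw hits 16/256; gcd=16; 16÷16/256÷16 = 1/16

P(TtGgCCWw) = 1/16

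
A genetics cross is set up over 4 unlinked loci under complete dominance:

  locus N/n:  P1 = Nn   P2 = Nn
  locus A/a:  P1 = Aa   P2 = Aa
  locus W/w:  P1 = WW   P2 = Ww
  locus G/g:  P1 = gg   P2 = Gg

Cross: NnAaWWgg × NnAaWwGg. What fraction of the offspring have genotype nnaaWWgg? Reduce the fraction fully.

P(nnaaWWgg) = 1/64

NnAaWWgg gametes: NAWg×4, NaWg×4, nAWg×4, naWg×4
NnAaWwGg gametes: NAWG×1, NAWg×1, NAwG×1, NAwg×1, NaWG×1, NaWg×1, NawG×1, Nawg×1, nAWG×1, nAWg×1, nAwG×1, nAwg×1, naWG×1, naWg×1, nawG×1, nawg×1
NnAaWWgg×NnAaWwGg grid (16·16=256): NNAAWWGg=4 NNAAWWgg=4 NNAAWwGg=4 NNAAWwgg=4 NNAaWWGg=8 NNAaWWgg=8 NNAaWwGg=8 NNAaWwgg=8 NNaaWWGg=4 NNaaWWgg=4 NNaaWwGg=4 NNaaWwgg=4 NnAAWWGg=8 NnAAWWgg=8 NnAAWwGg=8 NnAAWwgg=8 NnAaWWGg=16 NnAaWWgg=16 NnAaWwGg=16 NnAaWwgg=16 NnaaWWGg=8 NnaaWWgg=8 NnaaWwGg=8 NnaaWwgg=8 nnAAWWGg=4 nnAAWWgg=4 nnAAWwGg=4 nnAAWwgg=4 nnAaWWGg=8 nnAaWWgg=8 nnAaWwGg=8 nnAaWwgg=8 nnaaWWGg=4 nnaaWWgg=4 nnaaWwGg=4 nnaaWwgg=4
nnaaWWgg hits 4/256; gcd=4; 4÷4/256÷4 = 1/64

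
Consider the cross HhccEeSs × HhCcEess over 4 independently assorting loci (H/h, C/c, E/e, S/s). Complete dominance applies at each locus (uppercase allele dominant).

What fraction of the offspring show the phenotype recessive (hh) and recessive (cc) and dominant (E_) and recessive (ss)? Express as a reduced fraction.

HhccEeSs gametes: HcES×2, HcEs×2, HceS×2, Hces×2, hcES×2, hcEs×2, hceS×2, hces×2
HhCcEess gametes: HCEs×2, HCes×2, HcEs×2, Hces×2, hCEs×2, hCes×2, hcEs×2, hces×2
HhccEeSs×HhCcEess grid (16·16=256): HHCcEESs=4 HHCcEEss=4 HHCcEeSs=8 HHCcEess=8 HHCceeSs=4 HHCceess=4 HHccEESs=4 HHccEEss=4 HHccEeSs=8 HHccEess=8 HHcceeSs=4 HHcceess=4 HhCcEESs=8 HhCcEEss=8 HhCcEeSs=16 HhCcEess=16 HhCceeSs=8 HhCceess=8 HhccEESs=8 HhccEEss=8 HhccEeSs=16 HhccEess=16 HhcceeSs=8 Hhcceess=8 hhCcEESs=4 hhCcEEss=4 hhCcEeSs=8 hhCcEess=8 hhCceeSs=4 hhCceess=4 hhccEESs=4 hhccEEss=4 hhccEeSs=8 hhccEess=8 hhcceeSs=4 hhcceess=4
hh cc E_ ss hits 12/256; gcd=4; 12÷4/256÷4 = 3/64

P(hh cc E_ ss) = 3/64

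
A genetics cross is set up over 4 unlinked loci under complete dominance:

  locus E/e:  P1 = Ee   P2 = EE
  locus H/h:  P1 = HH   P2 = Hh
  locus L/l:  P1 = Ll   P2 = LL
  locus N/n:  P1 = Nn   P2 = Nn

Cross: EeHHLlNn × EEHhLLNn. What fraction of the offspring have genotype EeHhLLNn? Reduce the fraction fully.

P(EeHhLLNn) = 1/16

EeHHLlNn gametes: EHLN×2, EHLn×2, EHlN×2, EHln×2, eHLN×2, eHLn×2, eHlN×2, eHln×2
EEHhLLNn gametes: EHLN×4, EHLn×4, EhLN×4, EhLn×4
EeHHLlNn×EEHhLLNn grid (16·16=256): EEHHLLNN=8 EEHHLLNn=16 EEHHLLnn=8 EEHHLlNN=8 EEHHLlNn=16 EEHHLlnn=8 EEHhLLNN=8 EEHhLLNn=16 EEHhLLnn=8 EEHhLlNN=8 EEHhLlNn=16 EEHhLlnn=8 EeHHLLNN=8 EeHHLLNn=16 EeHHLLnn=8 EeHHLlNN=8 EeHHLlNn=16 EeHHLlnn=8 EeHhLLNN=8 EeHhLLNn=16 EeHhLLnn=8 EeHhLlNN=8 EeHhLlNn=16 EeHhLlnn=8
EeHhLLNn hits 16/256; gcd=16; 16÷16/256÷16 = 1/16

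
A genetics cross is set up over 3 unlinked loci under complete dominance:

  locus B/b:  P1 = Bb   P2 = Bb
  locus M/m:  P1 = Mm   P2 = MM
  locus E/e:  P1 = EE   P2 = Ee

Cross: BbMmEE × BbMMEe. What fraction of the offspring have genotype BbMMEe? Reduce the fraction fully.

P(BbMMEe) = 1/8

BbMmEE gametes: BME×2, BmE×2, bME×2, bmE×2
BbMMEe gametes: BME×2, BMe×2, bME×2, bMe×2
BbMmEE×BbMMEe grid (8·8=64): BBMMEE=4 BBMMEe=4 BBMmEE=4 BBMmEe=4 BbMMEE=8 BbMMEe=8 BbMmEE=8 BbMmEe=8 bbMMEE=4 bbMMEe=4 bbMmEE=4 bbMmEe=4
BbMMEe hits 8/64; gcd=8; 8÷8/64÷8 = 1/8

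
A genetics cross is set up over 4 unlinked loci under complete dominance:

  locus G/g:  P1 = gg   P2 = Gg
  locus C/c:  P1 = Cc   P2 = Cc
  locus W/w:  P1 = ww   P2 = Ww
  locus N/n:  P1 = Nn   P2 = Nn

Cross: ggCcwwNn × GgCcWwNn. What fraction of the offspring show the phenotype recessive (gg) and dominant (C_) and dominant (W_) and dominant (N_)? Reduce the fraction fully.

ggCcwwNn gametes: gCwN×4, gCwn×4, gcwN×4, gcwn×4
GgCcWwNn gametes: GCWN×1, GCWn×1, GCwN×1, GCwn×1, GcWN×1, GcWn×1, GcwN×1, Gcwn×1, gCWN×1, gCWn×1, gCwN×1, gCwn×1, gcWN×1, gcWn×1, gcwN×1, gcwn×1
ggCcwwNn×GgCcWwNn grid (16·16=256): GgCCWwNN=4 GgCCWwNn=8 GgCCWwnn=4 GgCCwwNN=4 GgCCwwNn=8 GgCCwwnn=4 GgCcWwNN=8 GgCcWwNn=16 GgCcWwnn=8 GgCcwwNN=8 GgCcwwNn=16 GgCcwwnn=8 GgccWwNN=4 GgccWwNn=8 GgccWwnn=4 GgccwwNN=4 GgccwwNn=8 Ggccwwnn=4 ggCCWwNN=4 ggCCWwNn=8 ggCCWwnn=4 ggCCwwNN=4 ggCCwwNn=8 ggCCwwnn=4 ggCcWwNN=8 ggCcWwNn=16 ggCcWwnn=8 ggCcwwNN=8 ggCcwwNn=16 ggCcwwnn=8 ggccWwNN=4 ggccWwNn=8 ggccWwnn=4 ggccwwNN=4 ggccwwNn=8 ggccwwnn=4
gg C_ W_ N_ hits 36/256; gcd=4; 36÷4/256÷4 = 9/64

P(gg C_ W_ N_) = 9/64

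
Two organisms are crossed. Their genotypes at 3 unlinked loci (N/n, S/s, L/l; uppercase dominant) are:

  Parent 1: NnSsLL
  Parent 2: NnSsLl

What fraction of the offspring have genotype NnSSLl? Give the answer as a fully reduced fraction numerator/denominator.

NnSsLL gametes: NSL×2, NsL×2, nSL×2, nsL×2
NnSsLl gametes: NSL×1, NSl×1, NsL×1, Nsl×1, nSL×1, nSl×1, nsL×1, nsl×1
NnSsLL×NnSsLl grid (8·8=64): NNSSLL=2 NNSSLl=2 NNSsLL=4 NNSsLl=4 NNssLL=2 NNssLl=2 NnSSLL=4 NnSSLl=4 NnSsLL=8 NnSsLl=8 NnssLL=4 NnssLl=4 nnSSLL=2 nnSSLl=2 nnSsLL=4 nnSsLl=4 nnssLL=2 nnssLl=2
NnSSLl hits 4/64; gcd=4; 4÷4/64÷4 = 1/16

P(NnSSLl) = 1/16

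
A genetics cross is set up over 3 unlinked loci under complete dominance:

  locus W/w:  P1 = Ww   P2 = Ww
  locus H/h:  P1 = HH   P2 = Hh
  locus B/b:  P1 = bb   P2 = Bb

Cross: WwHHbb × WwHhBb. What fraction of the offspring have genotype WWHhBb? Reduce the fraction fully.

P(WWHhBb) = 1/16

WwHHbb gametes: WHb×4, wHb×4
WwHhBb gametes: WHB×1, WHb×1, WhB×1, Whb×1, wHB×1, wHb×1, whB×1, whb×1
WwHHbb×WwHhBb grid (8·8=64): WWHHBb=4 WWHHbb=4 WWHhBb=4 WWHhbb=4 WwHHBb=8 WwHHbb=8 WwHhBb=8 WwHhbb=8 wwHHBb=4 wwHHbb=4 wwHhBb=4 wwHhbb=4
WWHhBb hits 4/64; gcd=4; 4÷4/64÷4 = 1/16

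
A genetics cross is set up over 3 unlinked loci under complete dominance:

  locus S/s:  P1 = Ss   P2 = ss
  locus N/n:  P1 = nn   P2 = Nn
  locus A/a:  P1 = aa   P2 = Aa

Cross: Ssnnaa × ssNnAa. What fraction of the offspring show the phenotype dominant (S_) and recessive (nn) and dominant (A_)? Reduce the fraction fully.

P(S_ nn A_) = 1/8

Ssnnaa gametes: Sna×4, sna×4
ssNnAa gametes: sNA×2, sNa×2, snA×2, sna×2
Ssnnaa×ssNnAa grid (8·8=64): SsNnAa=8 SsNnaa=8 SsnnAa=8 Ssnnaa=8 ssNnAa=8 ssNnaa=8 ssnnAa=8 ssnnaa=8
S_ nn A_ hits 8/64; gcd=8; 8÷8/64÷8 = 1/8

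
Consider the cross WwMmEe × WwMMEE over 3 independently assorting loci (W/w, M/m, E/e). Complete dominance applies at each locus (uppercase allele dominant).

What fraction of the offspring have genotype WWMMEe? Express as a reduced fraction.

P(WWMMEe) = 1/16

WwMmEe gametes: WME×1, WMe×1, WmE×1, Wme×1, wME×1, wMe×1, wmE×1, wme×1
WwMMEE gametes: WME×4, wME×4
WwMmEe×WwMMEE grid (8·8=64): WWMMEE=4 WWMMEe=4 WWMmEE=4 WWMmEe=4 WwMMEE=8 WwMMEe=8 WwMmEE=8 WwMmEe=8 wwMMEE=4 wwMMEe=4 wwMmEE=4 wwMmEe=4
WWMMEe hits 4/64; gcd=4; 4÷4/64÷4 = 1/16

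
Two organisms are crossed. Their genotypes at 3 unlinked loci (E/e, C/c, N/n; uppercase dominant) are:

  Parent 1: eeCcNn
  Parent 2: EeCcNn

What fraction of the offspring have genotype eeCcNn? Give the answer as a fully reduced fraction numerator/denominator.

eeCcNn gametes: eCN×2, eCn×2, ecN×2, ecn×2
EeCcNn gametes: ECN×1, ECn×1, EcN×1, Ecn×1, eCN×1, eCn×1, ecN×1, ecn×1
eeCcNn×EeCcNn grid (8·8=64): EeCCNN=2 EeCCNn=4 EeCCnn=2 EeCcNN=4 EeCcNn=8 EeCcnn=4 EeccNN=2 EeccNn=4 Eeccnn=2 eeCCNN=2 eeCCNn=4 eeCCnn=2 eeCcNN=4 eeCcNn=8 eeCcnn=4 eeccNN=2 eeccNn=4 eeccnn=2
eeCcNn hits 8/64; gcd=8; 8÷8/64÷8 = 1/8

P(eeCcNn) = 1/8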